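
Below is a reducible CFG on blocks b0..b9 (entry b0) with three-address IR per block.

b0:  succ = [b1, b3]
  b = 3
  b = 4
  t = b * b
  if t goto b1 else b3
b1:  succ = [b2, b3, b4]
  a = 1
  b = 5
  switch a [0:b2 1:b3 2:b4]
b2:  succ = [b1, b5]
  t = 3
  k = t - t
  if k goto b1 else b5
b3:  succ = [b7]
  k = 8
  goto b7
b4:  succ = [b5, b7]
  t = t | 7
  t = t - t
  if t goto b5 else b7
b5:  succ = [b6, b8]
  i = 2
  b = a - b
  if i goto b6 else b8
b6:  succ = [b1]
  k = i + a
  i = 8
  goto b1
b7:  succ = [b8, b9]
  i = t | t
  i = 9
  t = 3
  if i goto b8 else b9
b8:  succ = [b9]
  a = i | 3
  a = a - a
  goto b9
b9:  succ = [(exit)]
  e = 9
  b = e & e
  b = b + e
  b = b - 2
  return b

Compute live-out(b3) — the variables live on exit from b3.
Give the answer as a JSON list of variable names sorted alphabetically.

def/use:
  b0 def {b,t} use ∅
  b1 def {a,b} use ∅
  b2 def {k,t} use ∅
  b3 def {k} use ∅
  b4 def {t} use {t}
  b5 def {b,i} use {a,b}
  b6 def {i,k} use {a,i}
  b7 def {i,t} use {t}
  b8 def {a} use {i}
  b9 def {b,e} use ∅

Liveness:
  b0: in=∅ out={t}
  b1: in={t} out={a,b,t}
  b2: in={a,b} out={a,b,t}
  b3: in={t} out={t}
  b4: in={a,b,t} out={a,b,t}
  b5: in={a,b,t} out={a,i,t}
  b6: in={a,i,t} out={t}
  b7: in={t} out={i}
  b8: in={i} out=∅
  b9: in=∅ out=∅

live-out(b3) = ["t"]

Answer: ["t"]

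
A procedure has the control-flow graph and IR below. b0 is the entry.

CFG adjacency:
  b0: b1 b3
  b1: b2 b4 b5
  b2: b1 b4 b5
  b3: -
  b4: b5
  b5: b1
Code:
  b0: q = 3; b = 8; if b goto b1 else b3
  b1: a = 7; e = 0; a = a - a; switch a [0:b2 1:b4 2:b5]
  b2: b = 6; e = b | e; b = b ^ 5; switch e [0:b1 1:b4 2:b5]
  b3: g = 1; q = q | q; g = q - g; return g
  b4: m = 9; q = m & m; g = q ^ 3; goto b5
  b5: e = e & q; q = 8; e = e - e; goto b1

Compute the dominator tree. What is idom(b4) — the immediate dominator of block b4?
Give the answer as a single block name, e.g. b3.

Answer: b1

Working:
idom tree: b1←b0 b2←b1 b3←b0 b4←b1 b5←b1
Join-block Dom:
  b1: preds {b0,b2,b5}: {b0} ∩ {b0,b1,b2} ∩ {b0,b1,b5} = {b0}; idom=b0
  b4: preds {b1,b2}: {b0,b1} ∩ {b0,b1,b2} = {b0,b1}; idom=b1
  b5: preds {b1,b2,b4}: {b0,b1} ∩ {b0,b1,b2} ∩ {b0,b1,b4} = {b0,b1}; idom=b1

idom(b4) = b1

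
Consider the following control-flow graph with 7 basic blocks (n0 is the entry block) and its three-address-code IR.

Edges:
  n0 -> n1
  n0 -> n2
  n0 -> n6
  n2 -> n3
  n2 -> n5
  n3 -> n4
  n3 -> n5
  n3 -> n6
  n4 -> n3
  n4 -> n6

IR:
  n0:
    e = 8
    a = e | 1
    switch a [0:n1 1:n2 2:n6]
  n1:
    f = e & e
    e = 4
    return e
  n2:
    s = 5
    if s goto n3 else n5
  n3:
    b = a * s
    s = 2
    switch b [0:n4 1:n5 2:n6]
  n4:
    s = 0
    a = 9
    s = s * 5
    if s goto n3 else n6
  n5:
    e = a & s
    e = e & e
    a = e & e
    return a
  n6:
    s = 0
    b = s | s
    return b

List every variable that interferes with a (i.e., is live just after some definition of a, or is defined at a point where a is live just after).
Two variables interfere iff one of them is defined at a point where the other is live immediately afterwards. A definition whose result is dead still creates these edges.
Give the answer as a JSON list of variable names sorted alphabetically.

def/use:
  n0: def={a,e} ue=∅
  n1: def={e,f} ue={e}
  n2: def={s} ue=∅
  n3: def={b,s} ue={a,s}
  n4: def={a,s} ue=∅
  n5: def={a,e} ue={a,s}
  n6: def={b,s} ue=∅

Live sets:
  n0 li=∅ lo={a,e}
  n1 li={e} lo=∅
  n2 li={a} lo={a,s}
  n3 li={a,s} lo={a,s}
  n4 li=∅ lo={a,s}
  n5 li={a,s} lo=∅
  n6 li=∅ lo=∅

Interference:
  a — {b,e,s}
  b — {a,s}
  e — {a}
  f — ∅
  s — {a,b}

N(a) = ["b", "e", "s"]

Answer: ["b", "e", "s"]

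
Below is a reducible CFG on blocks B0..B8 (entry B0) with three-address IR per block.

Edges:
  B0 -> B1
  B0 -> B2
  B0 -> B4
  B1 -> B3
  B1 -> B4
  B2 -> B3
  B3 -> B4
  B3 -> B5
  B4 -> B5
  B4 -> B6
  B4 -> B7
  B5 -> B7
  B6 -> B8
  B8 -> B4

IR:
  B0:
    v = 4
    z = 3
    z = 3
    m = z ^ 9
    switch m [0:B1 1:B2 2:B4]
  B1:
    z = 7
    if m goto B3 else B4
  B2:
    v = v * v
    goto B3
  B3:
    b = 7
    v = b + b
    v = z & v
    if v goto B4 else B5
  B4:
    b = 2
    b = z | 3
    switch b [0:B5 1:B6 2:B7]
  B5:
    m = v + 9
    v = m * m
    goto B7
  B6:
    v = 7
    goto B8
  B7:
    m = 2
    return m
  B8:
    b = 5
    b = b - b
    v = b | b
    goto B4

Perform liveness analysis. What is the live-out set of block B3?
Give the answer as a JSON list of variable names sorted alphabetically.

def/use:
  B0: {m,v,z} / ∅
  B1: {z} / {m}
  B2: {v} / {v}
  B3: {b,v} / {z}
  B4: {b} / {z}
  B5: {m,v} / {v}
  B6: {v} / ∅
  B7: {m} / ∅
  B8: {b,v} / ∅

Live sets:
  B0: in=∅ out={m,v,z}
  B1: in={m,v} out={v,z}
  B2: in={v,z} out={z}
  B3: in={z} out={v,z}
  B4: in={v,z} out={v,z}
  B5: in={v} out=∅
  B6: in={z} out={z}
  B7: in=∅ out=∅
  B8: in={z} out={v,z}

live-out(B3) = ["v", "z"]

Answer: ["v", "z"]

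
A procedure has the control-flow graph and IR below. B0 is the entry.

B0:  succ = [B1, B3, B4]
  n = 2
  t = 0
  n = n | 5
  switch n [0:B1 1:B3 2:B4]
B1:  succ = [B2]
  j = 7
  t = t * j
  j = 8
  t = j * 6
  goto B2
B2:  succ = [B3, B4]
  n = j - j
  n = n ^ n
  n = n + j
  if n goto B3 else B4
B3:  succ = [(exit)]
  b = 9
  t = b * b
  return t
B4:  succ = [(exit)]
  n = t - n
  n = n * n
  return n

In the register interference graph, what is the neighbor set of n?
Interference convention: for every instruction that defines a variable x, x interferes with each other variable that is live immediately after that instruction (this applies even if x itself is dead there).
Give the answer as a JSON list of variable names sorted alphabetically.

Per-block:
  B0: def={n,t} ue=∅
  B1: def={j,t} ue={t}
  B2: def={n} ue={j}
  B3: def={b,t} ue=∅
  B4: def={n} ue={n,t}

Backward fixpoint:
  B0: in=∅ out={n,t}
  B1: in={t} out={j,t}
  B2: in={j,t} out={n,t}
  B3: in=∅ out=∅
  B4: in={n,t} out=∅

Interference:
  b: ∅
  j: {n,t}
  n: {j,t}
  t: {j,n}

N(n) = ["j", "t"]

Answer: ["j", "t"]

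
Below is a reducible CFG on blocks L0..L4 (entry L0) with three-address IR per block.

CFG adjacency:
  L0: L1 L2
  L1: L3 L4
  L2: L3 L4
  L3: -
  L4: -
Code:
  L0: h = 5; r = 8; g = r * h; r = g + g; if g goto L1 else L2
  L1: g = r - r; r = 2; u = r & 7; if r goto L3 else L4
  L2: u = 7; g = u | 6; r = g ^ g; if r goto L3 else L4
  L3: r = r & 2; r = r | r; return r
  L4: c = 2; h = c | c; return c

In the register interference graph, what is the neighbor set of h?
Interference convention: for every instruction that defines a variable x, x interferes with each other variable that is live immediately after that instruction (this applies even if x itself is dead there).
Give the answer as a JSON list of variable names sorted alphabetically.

def/use:
  L0: def={g,h,r} ue=∅
  L1: def={g,r,u} ue={r}
  L2: def={g,r,u} ue=∅
  L3: def={r} ue={r}
  L4: def={c,h} ue=∅

Liveness:
  live L0: ∅→{r}
  live L1: {r}→{r}
  live L2: ∅→{r}
  live L3: {r}→∅
  live L4: ∅→∅

Interference:
  c: {h}
  g: {r}
  h: {c,r}
  r: {g,h,u}
  u: {r}

N(h) = ["c", "r"]

Answer: ["c", "r"]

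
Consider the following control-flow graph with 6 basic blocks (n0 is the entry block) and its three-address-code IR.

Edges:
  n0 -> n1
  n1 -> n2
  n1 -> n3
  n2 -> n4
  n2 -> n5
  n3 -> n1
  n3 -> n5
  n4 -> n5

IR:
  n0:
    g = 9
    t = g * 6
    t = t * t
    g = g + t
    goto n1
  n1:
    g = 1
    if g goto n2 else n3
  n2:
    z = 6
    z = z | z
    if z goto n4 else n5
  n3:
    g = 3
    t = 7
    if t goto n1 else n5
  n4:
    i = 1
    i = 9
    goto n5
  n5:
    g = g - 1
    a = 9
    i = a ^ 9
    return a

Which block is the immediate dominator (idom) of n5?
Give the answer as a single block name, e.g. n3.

Answer: n1

Derivation:
idom tree: n1←n0 n2←n1 n3←n1 n4←n2 n5←n1
Dom at joins:
  n1: preds {n0,n3}: {n0} ∩ {n0,n1,n3} = {n0}; idom=n0
  n5: preds {n2,n3,n4}: {n0,n1,n2} ∩ {n0,n1,n3} ∩ {n0,n1,n2,n4} = {n0,n1}; idom=n1

idom(n5) = n1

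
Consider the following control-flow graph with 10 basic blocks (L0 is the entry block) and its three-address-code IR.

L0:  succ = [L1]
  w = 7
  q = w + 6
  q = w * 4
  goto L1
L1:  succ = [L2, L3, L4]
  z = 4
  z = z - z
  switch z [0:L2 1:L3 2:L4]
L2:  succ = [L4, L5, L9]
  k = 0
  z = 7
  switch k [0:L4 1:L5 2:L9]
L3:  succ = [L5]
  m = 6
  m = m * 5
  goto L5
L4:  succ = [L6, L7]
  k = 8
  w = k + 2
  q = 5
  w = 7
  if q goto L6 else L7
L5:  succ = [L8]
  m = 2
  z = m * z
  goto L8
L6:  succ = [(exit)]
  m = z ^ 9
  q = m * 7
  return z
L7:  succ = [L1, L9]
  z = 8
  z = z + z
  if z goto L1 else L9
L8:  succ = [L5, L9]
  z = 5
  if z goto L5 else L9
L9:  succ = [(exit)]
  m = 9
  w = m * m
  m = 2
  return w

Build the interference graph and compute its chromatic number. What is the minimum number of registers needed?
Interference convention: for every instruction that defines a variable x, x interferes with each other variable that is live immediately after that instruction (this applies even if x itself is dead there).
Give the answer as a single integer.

Block summaries:
  L0 def {q,w} use ∅
  L1 def {z} use ∅
  L2 def {k,z} use ∅
  L3 def {m} use ∅
  L4 def {k,q,w} use ∅
  L5 def {m,z} use {z}
  L6 def {m,q} use {z}
  L7 def {z} use ∅
  L8 def {z} use ∅
  L9 def {m,w} use ∅

Liveness:
  live L0: ∅→∅
  live L1: ∅→{z}
  live L2: ∅→{z}
  live L3: {z}→{z}
  live L4: {z}→{z}
  live L5: {z}→∅
  live L6: {z}→∅
  live L7: ∅→∅
  live L8: ∅→{z}
  live L9: ∅→∅

Conflict graph:
  k↔{z}
  m↔{w,z}
  q↔{w,z}
  w↔{m,q,z}
  z↔{k,m,q,w}

Colouring:
  {m,w,z} pairwise interfere (3-clique) ⇒ χ ≥ 3
  assign k→r1 m→r2 q→r2 w→r1 z→r0 — no edge inside a register ⇒ χ ≤ 3
  χ = 3

Answer: 3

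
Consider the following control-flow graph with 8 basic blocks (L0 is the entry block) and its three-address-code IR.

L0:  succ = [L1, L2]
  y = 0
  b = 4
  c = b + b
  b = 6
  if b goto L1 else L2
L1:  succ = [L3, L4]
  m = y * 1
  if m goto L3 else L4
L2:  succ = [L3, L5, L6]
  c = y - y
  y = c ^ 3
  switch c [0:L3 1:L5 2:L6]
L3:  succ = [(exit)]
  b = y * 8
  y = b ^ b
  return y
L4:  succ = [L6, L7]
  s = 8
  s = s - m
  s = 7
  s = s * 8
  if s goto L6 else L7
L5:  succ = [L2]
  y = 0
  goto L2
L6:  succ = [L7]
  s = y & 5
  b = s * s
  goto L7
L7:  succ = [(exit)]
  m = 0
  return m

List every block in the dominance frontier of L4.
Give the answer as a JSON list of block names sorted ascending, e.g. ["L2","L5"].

Answer: ["L6", "L7"]

Working:
idom tree: L1←L0 L2←L0 L3←L0 L4←L1 L5←L2 L6←L0 L7←L0
Join-block Dom:
  L2: preds {L0,L5}: {L0} ∩ {L0,L2,L5} = {L0}; idom=L0
  L3: preds {L1,L2}: {L0,L1} ∩ {L0,L2} = {L0}; idom=L0
  L6: preds {L2,L4}: {L0,L2} ∩ {L0,L1,L4} = {L0}; idom=L0
  L7: preds {L4,L6}: {L0,L1,L4} ∩ {L0,L6} = {L0}; idom=L0

DF derivation:
  L2←L0: walk · to L0
  L2←L5: walk L5→L2 to L0
  L3←L1: walk L1 to L0
  L3←L2: walk L2 to L0
  L6←L2: walk L2 to L0
  L6←L4: walk L4→L1 to L0
  L7←L4: walk L4→L1 to L0
  L7←L6: walk L6 to L0
  L0 → ∅
  L1 → {L3,L6,L7}
  L2 → {L2,L3,L6}
  L3 → ∅
  L4 → {L6,L7}
  L5 → {L2}
  L6 → {L7}
  L7 → ∅

DF(L4) = ["L6", "L7"]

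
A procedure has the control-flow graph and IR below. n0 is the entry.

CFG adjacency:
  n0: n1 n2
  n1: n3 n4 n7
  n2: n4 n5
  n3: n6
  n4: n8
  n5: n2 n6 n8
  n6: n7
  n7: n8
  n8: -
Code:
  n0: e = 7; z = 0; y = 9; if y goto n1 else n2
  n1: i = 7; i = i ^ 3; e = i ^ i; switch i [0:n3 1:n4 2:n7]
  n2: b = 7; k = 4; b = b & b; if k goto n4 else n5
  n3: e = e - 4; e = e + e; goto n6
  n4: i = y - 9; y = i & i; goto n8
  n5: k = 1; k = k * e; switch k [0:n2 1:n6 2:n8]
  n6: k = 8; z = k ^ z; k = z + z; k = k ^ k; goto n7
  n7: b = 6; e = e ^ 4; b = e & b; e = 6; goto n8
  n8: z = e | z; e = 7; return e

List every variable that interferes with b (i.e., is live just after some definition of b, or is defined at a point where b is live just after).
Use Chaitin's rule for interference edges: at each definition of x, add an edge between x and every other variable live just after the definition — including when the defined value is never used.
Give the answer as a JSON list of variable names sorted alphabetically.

Answer: ["e", "k", "y", "z"]

Analysis:
Block summaries:
  n0 def {e,y,z} use ∅
  n1 def {e,i} use ∅
  n2 def {b,k} use ∅
  n3 def {e} use {e}
  n4 def {i,y} use {y}
  n5 def {k} use {e}
  n6 def {k,z} use {z}
  n7 def {b,e} use {e}
  n8 def {e,z} use {e,z}

Backward fixpoint:
  live n0: ∅→{e,y,z}
  live n1: {y,z}→{e,y,z}
  live n2: {e,y,z}→{e,y,z}
  live n3: {e,z}→{e,z}
  live n4: {e,y,z}→{e,z}
  live n5: {e,y,z}→{e,y,z}
  live n6: {e,z}→{e,z}
  live n7: {e,z}→{e,z}
  live n8: {e,z}→∅

Interference:
  b — {e,k,y,z}
  e — {b,i,k,y,z}
  i — {e,y,z}
  k — {b,e,y,z}
  y — {b,e,i,k,z}
  z — {b,e,i,k,y}

N(b) = ["e", "k", "y", "z"]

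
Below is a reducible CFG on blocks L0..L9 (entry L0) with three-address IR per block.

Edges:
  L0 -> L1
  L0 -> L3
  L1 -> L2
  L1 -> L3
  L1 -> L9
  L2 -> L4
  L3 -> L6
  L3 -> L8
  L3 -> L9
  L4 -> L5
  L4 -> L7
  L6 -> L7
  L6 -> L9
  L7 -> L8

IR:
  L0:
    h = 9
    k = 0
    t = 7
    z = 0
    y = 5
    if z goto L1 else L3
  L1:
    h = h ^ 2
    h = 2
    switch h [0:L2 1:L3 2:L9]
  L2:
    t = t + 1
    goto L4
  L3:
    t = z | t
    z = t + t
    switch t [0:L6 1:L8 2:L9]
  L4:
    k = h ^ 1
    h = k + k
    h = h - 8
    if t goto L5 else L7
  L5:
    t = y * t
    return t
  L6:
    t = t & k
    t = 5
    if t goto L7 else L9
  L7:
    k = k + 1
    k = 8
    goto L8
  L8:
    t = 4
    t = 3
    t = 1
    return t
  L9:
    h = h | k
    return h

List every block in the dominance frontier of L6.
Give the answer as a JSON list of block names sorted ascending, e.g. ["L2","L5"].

Answer: ["L7", "L9"]

Analysis:
idom tree: L1←L0 L2←L1 L3←L0 L4←L2 L5←L4 L6←L3 L7←L0 L8←L0 L9←L0
Dom∩ at merges:
  L3: preds {L0,L1}: {L0} ∩ {L0,L1} = {L0}; idom=L0
  L7: preds {L4,L6}: {L0,L1,L2,L4} ∩ {L0,L3,L6} = {L0}; idom=L0
  L8: preds {L3,L7}: {L0,L3} ∩ {L0,L7} = {L0}; idom=L0
  L9: preds {L1,L3,L6}: {L0,L1} ∩ {L0,L3} ∩ {L0,L3,L6} = {L0}; idom=L0

DF walk-up:
  join L3 pred L0: · stop@L0
  join L3 pred L1: L1 stop@L0
  join L7 pred L4: L4→L2→L1 stop@L0
  join L7 pred L6: L6→L3 stop@L0
  join L8 pred L3: L3 stop@L0
  join L8 pred L7: L7 stop@L0
  join L9 pred L1: L1 stop@L0
  join L9 pred L3: L3 stop@L0
  join L9 pred L6: L6→L3 stop@L0
  L0 → ∅
  L1 → {L3,L7,L9}
  L2 → {L7}
  L3 → {L7,L8,L9}
  L4 → {L7}
  L5 → ∅
  L6 → {L7,L9}
  L7 → {L8}
  L8 → ∅
  L9 → ∅

DF(L6) = ["L7", "L9"]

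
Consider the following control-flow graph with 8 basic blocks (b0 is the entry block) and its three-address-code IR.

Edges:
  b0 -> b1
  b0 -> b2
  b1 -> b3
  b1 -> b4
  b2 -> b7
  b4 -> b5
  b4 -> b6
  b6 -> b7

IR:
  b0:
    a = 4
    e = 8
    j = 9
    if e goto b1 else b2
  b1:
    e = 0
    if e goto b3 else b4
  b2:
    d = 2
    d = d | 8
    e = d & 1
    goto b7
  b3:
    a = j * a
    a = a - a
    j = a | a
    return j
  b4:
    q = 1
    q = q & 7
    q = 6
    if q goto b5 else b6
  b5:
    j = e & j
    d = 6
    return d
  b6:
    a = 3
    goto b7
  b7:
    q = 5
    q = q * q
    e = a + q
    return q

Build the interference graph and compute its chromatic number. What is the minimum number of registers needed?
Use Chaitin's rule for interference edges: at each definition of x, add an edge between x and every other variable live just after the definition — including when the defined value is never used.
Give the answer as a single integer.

Answer: 4

Derivation:
Per-block:
  b0: def={a,e,j} ue=∅
  b1: def={e} ue=∅
  b2: def={d,e} ue=∅
  b3: def={a,j} ue={a,j}
  b4: def={q} ue=∅
  b5: def={d,j} ue={e,j}
  b6: def={a} ue=∅
  b7: def={e,q} ue={a}

Liveness:
  live b0: ∅→{a,j}
  live b1: {a,j}→{a,e,j}
  live b2: {a}→{a}
  live b3: {a,j}→∅
  live b4: {e,j}→{e,j}
  live b5: {e,j}→∅
  live b6: ∅→{a}
  live b7: {a}→∅

Interference:
  a↔{d,e,j,q}
  d↔{a}
  e↔{a,j,q}
  j↔{a,e,q}
  q↔{a,e,j}

Colouring:
  {a,e,j,q} pairwise interfere (4-clique) ⇒ χ ≥ 4
  assign a→c0 d→c1 e→c1 j→c2 q→c3 — no edge inside a register ⇒ χ ≤ 4
  χ = 4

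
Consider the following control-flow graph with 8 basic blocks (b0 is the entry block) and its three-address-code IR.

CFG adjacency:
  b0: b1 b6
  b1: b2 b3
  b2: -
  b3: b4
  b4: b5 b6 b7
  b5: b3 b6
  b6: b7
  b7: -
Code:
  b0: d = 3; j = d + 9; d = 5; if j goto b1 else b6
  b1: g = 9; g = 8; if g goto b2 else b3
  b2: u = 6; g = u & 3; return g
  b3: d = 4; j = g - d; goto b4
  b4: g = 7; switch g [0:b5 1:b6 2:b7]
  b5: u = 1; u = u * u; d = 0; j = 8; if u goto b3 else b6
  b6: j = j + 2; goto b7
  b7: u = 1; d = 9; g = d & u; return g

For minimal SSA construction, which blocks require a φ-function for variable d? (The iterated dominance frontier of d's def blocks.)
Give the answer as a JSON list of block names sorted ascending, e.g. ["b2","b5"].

Answer: ["b3", "b6", "b7"]

Analysis:
idom tree: b1←b0 b2←b1 b3←b1 b4←b3 b5←b4 b6←b0 b7←b0
Dom at joins:
  b3: preds {b1,b5}: {b0,b1} ∩ {b0,b1,b3,b4,b5} = {b0,b1}; idom=b1
  b6: preds {b0,b4,b5}: {b0} ∩ {b0,b1,b3,b4} ∩ {b0,b1,b3,b4,b5} = {b0}; idom=b0
  b7: preds {b4,b6}: {b0,b1,b3,b4} ∩ {b0,b6} = {b0}; idom=b0

Frontier:
  b3←b1: walk · to b1
  b3←b5: walk b5→b4→b3 to b1
  b6←b0: walk · to b0
  b6←b4: walk b4→b3→b1 to b0
  b6←b5: walk b5→b4→b3→b1 to b0
  b7←b4: walk b4→b3→b1 to b0
  b7←b6: walk b6 to b0
  b0 → ∅
  b1 → {b6,b7}
  b2 → ∅
  b3 → {b3,b6,b7}
  b4 → {b3,b6,b7}
  b5 → {b3,b6}
  b6 → {b7}
  b7 → ∅

φ for d: defs {b0,b3,b5,b7}
  DF⁺ = {b3,b6,b7}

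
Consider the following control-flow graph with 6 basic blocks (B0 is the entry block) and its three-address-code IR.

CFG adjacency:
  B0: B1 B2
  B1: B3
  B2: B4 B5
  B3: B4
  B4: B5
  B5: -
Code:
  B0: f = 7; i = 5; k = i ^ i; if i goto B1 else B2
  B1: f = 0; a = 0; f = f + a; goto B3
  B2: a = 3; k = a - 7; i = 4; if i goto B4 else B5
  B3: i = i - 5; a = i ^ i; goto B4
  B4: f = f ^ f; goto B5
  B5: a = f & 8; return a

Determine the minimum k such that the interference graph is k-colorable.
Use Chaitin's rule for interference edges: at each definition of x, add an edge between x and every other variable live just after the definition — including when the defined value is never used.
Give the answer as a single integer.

def/use:
  B0 def {f,i,k} use ∅
  B1 def {a,f} use ∅
  B2 def {a,i,k} use ∅
  B3 def {a,i} use {i}
  B4 def {f} use {f}
  B5 def {a} use {f}

Liveness:
  B0: in=∅ out={f,i}
  B1: in={i} out={f,i}
  B2: in={f} out={f}
  B3: in={f,i} out={f}
  B4: in={f} out={f}
  B5: in={f} out=∅

Conflict graph:
  a↔{f,i}
  f↔{a,i,k}
  i↔{a,f,k}
  k↔{f,i}

Colouring:
  lower bound: {a,f,i} mutually conflict ⇒ χ ≥ 3
  3-colouring: c0={f}  c1={i}  c2={a,k}
  χ = 3

Answer: 3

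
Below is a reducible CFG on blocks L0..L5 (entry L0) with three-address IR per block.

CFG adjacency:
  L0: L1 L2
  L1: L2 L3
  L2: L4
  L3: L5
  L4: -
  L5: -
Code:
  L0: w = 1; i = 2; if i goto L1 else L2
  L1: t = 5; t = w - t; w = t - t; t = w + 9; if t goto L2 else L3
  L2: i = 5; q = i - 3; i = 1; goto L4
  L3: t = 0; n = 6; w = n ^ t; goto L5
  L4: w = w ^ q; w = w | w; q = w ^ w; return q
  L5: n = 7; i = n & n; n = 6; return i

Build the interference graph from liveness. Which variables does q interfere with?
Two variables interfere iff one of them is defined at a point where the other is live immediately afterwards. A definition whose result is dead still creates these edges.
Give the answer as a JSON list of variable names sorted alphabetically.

Answer: ["i", "w"]

Analysis:
def/use:
  L0 def {i,w} use ∅
  L1 def {t,w} use {w}
  L2 def {i,q} use ∅
  L3 def {n,t,w} use ∅
  L4 def {q,w} use {q,w}
  L5 def {i,n} use ∅

Live sets:
  L0 li=∅ lo={w}
  L1 li={w} lo={w}
  L2 li={w} lo={q,w}
  L3 li=∅ lo=∅
  L4 li={q,w} lo=∅
  L5 li=∅ lo=∅

Interference:
  i — {n,q,w}
  n — {i,t}
  q — {i,w}
  t — {n,w}
  w — {i,q,t}

N(q) = ["i", "w"]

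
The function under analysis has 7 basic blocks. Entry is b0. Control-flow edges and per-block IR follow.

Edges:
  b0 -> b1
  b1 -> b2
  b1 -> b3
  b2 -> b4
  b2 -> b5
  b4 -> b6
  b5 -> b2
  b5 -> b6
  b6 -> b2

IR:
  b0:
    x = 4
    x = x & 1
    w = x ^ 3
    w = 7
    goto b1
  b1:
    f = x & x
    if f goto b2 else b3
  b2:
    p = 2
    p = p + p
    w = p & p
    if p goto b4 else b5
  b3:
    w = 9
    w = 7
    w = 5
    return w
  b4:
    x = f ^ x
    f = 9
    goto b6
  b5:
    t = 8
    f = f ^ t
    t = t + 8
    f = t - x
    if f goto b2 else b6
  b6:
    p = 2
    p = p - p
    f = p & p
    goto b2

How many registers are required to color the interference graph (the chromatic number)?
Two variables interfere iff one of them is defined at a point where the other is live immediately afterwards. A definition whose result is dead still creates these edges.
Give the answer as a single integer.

Answer: 4

Analysis:
Per-block:
  b0: def={w,x} ue=∅
  b1: def={f} ue={x}
  b2: def={p,w} ue=∅
  b3: def={w} ue=∅
  b4: def={f,x} ue={f,x}
  b5: def={f,t} ue={f,x}
  b6: def={f,p} ue=∅

Backward fixpoint:
  b0 li=∅ lo={x}
  b1 li={x} lo={f,x}
  b2 li={f,x} lo={f,x}
  b3 li=∅ lo=∅
  b4 li={f,x} lo={x}
  b5 li={f,x} lo={f,x}
  b6 li={x} lo={f,x}

Interference:
  f: {p,t,w,x}
  p: {f,w,x}
  t: {f,x}
  w: {f,p,x}
  x: {f,p,t,w}

Chromatic number:
  lower bound: {f,p,w,x} mutually conflict ⇒ χ ≥ 4
  4-colouring: c0={f}  c1={x}  c2={p,t}  c3={w}
  χ = 4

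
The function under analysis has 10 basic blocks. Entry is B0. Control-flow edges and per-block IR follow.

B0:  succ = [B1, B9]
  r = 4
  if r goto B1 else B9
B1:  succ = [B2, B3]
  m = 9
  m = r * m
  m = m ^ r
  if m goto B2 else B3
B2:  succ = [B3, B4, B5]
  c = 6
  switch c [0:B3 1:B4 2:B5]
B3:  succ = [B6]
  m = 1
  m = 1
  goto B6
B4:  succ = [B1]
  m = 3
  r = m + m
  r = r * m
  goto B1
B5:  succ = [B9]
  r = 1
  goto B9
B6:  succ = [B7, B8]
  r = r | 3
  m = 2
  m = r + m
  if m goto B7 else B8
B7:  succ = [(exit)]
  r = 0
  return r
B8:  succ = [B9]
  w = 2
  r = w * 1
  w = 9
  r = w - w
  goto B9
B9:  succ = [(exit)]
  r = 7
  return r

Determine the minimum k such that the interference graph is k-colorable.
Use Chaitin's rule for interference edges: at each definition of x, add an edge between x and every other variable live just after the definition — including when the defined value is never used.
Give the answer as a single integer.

Per-block:
  B0: {r} / ∅
  B1: {m} / {r}
  B2: {c} / ∅
  B3: {m} / ∅
  B4: {m,r} / ∅
  B5: {r} / ∅
  B6: {m,r} / {r}
  B7: {r} / ∅
  B8: {r,w} / ∅
  B9: {r} / ∅

Backward fixpoint:
  B0 li=∅ lo={r}
  B1 li={r} lo={r}
  B2 li={r} lo={r}
  B3 li={r} lo={r}
  B4 li=∅ lo={r}
  B5 li=∅ lo=∅
  B6 li={r} lo=∅
  B7 li=∅ lo=∅
  B8 li=∅ lo=∅
  B9 li=∅ lo=∅

Interference:
  c↔{r}
  m↔{r}
  r↔{c,m}
  w↔∅

Chromatic number:
  clique {c,r} ⇒ need ≥ 2
  assign c→c1 m→c1 r→c0 w→c0 — no edge inside a register ⇒ χ ≤ 2
  χ = 2

Answer: 2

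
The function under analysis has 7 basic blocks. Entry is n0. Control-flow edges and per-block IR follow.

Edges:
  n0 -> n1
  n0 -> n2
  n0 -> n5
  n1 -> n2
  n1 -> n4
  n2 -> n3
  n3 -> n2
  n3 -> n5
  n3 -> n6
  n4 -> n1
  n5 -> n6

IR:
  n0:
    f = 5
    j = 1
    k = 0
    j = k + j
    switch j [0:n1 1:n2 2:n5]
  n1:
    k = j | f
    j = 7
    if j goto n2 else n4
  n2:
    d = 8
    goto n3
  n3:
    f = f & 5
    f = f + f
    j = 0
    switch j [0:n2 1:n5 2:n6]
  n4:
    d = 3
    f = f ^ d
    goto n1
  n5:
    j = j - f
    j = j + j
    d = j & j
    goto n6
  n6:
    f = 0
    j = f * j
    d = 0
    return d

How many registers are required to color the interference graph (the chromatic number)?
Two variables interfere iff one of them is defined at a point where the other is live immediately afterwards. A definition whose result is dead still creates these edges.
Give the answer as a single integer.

Block summaries:
  n0: {f,j,k} / ∅
  n1: {j,k} / {f,j}
  n2: {d} / ∅
  n3: {f,j} / {f}
  n4: {d,f} / {f}
  n5: {d,j} / {f,j}
  n6: {d,f,j} / {j}

Live sets:
  n0: in=∅ out={f,j}
  n1: in={f,j} out={f,j}
  n2: in={f} out={f}
  n3: in={f} out={f,j}
  n4: in={f,j} out={f,j}
  n5: in={f,j} out={j}
  n6: in={j} out=∅

Interference:
  d: {f,j}
  f: {d,j,k}
  j: {d,f,k}
  k: {f,j}

Colouring:
  {d,f,j} pairwise interfere (3-clique) ⇒ χ ≥ 3
  assign d→c2 f→c0 j→c1 k→c2 — no edge inside a register ⇒ χ ≤ 3
  χ = 3

Answer: 3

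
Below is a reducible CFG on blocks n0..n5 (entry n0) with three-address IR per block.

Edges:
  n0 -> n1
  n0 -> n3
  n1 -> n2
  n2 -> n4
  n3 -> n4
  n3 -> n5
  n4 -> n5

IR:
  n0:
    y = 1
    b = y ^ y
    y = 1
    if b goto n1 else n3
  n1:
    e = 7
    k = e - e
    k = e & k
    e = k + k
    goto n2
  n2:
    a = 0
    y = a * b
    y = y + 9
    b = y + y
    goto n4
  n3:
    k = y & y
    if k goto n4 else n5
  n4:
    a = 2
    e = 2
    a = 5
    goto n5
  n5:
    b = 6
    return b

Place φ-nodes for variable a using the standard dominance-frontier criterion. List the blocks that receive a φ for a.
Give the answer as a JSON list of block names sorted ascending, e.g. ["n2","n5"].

Answer: ["n4", "n5"]

Derivation:
idom tree: n1←n0 n2←n1 n3←n0 n4←n0 n5←n0
Dom at joins:
  n4: preds {n2,n3}: {n0,n1,n2} ∩ {n0,n3} = {n0}; idom=n0
  n5: preds {n3,n4}: {n0,n3} ∩ {n0,n4} = {n0}; idom=n0

DF walk-up:
  n4←n2: walk n2→n1 to n0
  n4←n3: walk n3 to n0
  n5←n3: walk n3 to n0
  n5←n4: walk n4 to n0
  n0 → ∅
  n1 → {n4}
  n2 → {n4}
  n3 → {n4,n5}
  n4 → {n5}
  n5 → ∅

φ for a: defs {n2,n4}
  DF⁺ = {n4,n5}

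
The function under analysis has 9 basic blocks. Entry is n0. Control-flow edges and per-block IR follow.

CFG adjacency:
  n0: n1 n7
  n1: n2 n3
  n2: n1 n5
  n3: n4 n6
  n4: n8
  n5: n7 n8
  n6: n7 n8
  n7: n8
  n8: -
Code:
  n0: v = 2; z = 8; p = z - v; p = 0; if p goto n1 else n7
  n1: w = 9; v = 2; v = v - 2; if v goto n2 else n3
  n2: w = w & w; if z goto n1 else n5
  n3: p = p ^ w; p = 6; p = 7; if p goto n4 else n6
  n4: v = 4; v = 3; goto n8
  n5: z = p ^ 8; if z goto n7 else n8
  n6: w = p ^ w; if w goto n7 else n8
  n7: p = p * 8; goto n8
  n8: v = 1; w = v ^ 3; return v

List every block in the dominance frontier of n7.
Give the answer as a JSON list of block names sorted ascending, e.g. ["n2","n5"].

Answer: ["n8"]

Working:
idom tree: n1←n0 n2←n1 n3←n1 n4←n3 n5←n2 n6←n3 n7←n0 n8←n0
Dom at joins:
  n1: preds {n0,n2}: {n0} ∩ {n0,n1,n2} = {n0}; idom=n0
  n7: preds {n0,n5,n6}: {n0} ∩ {n0,n1,n2,n5} ∩ {n0,n1,n3,n6} = {n0}; idom=n0
  n8: preds {n4,n5,n6,n7}: {n0,n1,n3,n4} ∩ {n0,n1,n2,n5} ∩ {n0,n1,n3,n6} ∩ {n0,n7} = {n0}; idom=n0

DF derivation:
  join n1 pred n0: · stop@n0
  join n1 pred n2: n2→n1 stop@n0
  join n7 pred n0: · stop@n0
  join n7 pred n5: n5→n2→n1 stop@n0
  join n7 pred n6: n6→n3→n1 stop@n0
  join n8 pred n4: n4→n3→n1 stop@n0
  join n8 pred n5: n5→n2→n1 stop@n0
  join n8 pred n6: n6→n3→n1 stop@n0
  join n8 pred n7: n7 stop@n0
  DF(n0)=∅
  DF(n1)={n1,n7,n8}
  DF(n2)={n1,n7,n8}
  DF(n3)={n7,n8}
  DF(n4)={n8}
  DF(n5)={n7,n8}
  DF(n6)={n7,n8}
  DF(n7)={n8}
  DF(n8)=∅

DF(n7) = ["n8"]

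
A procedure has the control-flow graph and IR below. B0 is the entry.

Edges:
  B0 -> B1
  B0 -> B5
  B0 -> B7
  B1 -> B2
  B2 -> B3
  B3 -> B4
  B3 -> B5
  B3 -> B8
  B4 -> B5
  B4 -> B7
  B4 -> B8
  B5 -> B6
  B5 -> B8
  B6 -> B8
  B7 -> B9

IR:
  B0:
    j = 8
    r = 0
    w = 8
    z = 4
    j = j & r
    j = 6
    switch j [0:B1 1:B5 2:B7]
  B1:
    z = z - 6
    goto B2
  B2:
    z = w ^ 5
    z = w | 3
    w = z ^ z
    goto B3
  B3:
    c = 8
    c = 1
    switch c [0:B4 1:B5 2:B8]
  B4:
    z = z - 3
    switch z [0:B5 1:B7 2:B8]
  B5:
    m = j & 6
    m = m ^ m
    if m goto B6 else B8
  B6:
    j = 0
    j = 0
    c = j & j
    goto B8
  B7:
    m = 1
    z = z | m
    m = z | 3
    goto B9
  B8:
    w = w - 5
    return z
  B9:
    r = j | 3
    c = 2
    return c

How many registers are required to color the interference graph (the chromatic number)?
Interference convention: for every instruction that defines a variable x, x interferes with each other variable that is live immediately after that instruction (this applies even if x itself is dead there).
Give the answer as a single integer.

def/use:
  B0: def={j,r,w,z} ue=∅
  B1: def={z} ue={z}
  B2: def={w,z} ue={w}
  B3: def={c} ue=∅
  B4: def={z} ue={z}
  B5: def={m} ue={j}
  B6: def={c,j} ue=∅
  B7: def={m,z} ue={z}
  B8: def={w} ue={w,z}
  B9: def={c,r} ue={j}

Live sets:
  B0 li=∅ lo={j,w,z}
  B1 li={j,w,z} lo={j,w}
  B2 li={j,w} lo={j,w,z}
  B3 li={j,w,z} lo={j,w,z}
  B4 li={j,w,z} lo={j,w,z}
  B5 li={j,w,z} lo={w,z}
  B6 li={w,z} lo={w,z}
  B7 li={j,z} lo={j}
  B8 li={w,z} lo=∅
  B9 li={j} lo=∅

Interfere edges:
  c: {j,w,z}
  j: {c,m,r,w,z}
  m: {j,w,z}
  r: {j,w,z}
  w: {c,j,m,r,z}
  z: {c,j,m,r,w}

Chromatic number:
  {c,j,w,z} pairwise interfere (4-clique) ⇒ χ ≥ 4
  4-colouring: c0={j}  c1={w}  c2={z}  c3={c,m,r}
  χ = 4

Answer: 4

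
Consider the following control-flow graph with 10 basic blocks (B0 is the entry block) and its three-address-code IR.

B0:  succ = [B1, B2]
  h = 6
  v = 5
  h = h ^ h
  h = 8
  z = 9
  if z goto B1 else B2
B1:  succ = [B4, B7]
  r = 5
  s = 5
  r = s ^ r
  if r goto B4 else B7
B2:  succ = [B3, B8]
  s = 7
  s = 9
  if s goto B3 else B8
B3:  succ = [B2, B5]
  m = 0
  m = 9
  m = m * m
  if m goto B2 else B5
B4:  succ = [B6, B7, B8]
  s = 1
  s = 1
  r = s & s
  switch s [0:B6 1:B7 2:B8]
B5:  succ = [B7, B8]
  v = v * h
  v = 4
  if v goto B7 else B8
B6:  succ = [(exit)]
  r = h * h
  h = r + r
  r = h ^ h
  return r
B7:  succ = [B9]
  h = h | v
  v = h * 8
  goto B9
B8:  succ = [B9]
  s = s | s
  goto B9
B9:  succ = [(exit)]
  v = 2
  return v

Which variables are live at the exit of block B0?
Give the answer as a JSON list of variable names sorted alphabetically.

Answer: ["h", "v"]

Working:
Block summaries:
  B0 def {h,v,z} use ∅
  B1 def {r,s} use ∅
  B2 def {s} use ∅
  B3 def {m} use ∅
  B4 def {r,s} use ∅
  B5 def {v} use {h,v}
  B6 def {h,r} use {h}
  B7 def {h,v} use {h,v}
  B8 def {s} use {s}
  B9 def {v} use ∅

Liveness:
  B0: in=∅ out={h,v}
  B1: in={h,v} out={h,v}
  B2: in={h,v} out={h,s,v}
  B3: in={h,s,v} out={h,s,v}
  B4: in={h,v} out={h,s,v}
  B5: in={h,s,v} out={h,s,v}
  B6: in={h} out=∅
  B7: in={h,v} out=∅
  B8: in={s} out=∅
  B9: in=∅ out=∅

live-out(B0) = ["h", "v"]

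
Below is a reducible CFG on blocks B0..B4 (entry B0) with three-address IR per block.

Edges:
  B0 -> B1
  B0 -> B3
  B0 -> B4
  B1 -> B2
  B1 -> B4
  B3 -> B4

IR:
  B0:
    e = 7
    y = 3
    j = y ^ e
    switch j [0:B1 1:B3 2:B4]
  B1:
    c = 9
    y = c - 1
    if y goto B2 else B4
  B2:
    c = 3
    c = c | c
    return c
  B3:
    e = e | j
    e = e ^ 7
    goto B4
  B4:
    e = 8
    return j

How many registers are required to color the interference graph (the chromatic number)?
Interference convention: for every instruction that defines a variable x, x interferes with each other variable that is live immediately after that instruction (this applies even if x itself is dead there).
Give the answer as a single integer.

Block summaries:
  B0: def={e,j,y} ue=∅
  B1: def={c,y} ue=∅
  B2: def={c} ue=∅
  B3: def={e} ue={e,j}
  B4: def={e} ue={j}

Backward fixpoint:
  B0: in=∅ out={e,j}
  B1: in={j} out={j}
  B2: in=∅ out=∅
  B3: in={e,j} out={j}
  B4: in={j} out=∅

Interference:
  c — {j}
  e — {j,y}
  j — {c,e,y}
  y — {e,j}

Colouring:
  clique {e,j,y} ⇒ need ≥ 3
  assign c→c1 e→c1 j→c0 y→c2 — no edge inside a register ⇒ χ ≤ 3
  χ = 3

Answer: 3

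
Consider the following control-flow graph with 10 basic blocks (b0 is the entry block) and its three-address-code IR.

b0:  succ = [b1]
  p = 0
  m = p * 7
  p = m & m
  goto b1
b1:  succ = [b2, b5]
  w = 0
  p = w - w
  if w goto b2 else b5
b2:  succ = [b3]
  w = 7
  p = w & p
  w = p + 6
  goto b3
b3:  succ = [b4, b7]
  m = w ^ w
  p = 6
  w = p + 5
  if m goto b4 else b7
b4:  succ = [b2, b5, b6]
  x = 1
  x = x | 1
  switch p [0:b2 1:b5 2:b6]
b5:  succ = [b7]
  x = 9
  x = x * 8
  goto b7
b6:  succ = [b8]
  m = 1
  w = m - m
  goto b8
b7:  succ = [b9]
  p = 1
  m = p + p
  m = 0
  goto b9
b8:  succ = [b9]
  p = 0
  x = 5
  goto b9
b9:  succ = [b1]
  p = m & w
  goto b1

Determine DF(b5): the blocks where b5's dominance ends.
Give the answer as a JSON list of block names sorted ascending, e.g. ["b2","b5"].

Answer: ["b7"]

Working:
idom tree: b1←b0 b2←b1 b3←b2 b4←b3 b5←b1 b6←b4 b7←b1 b8←b6 b9←b1
Join-block Dom:
  b1: preds {b0,b9}: {b0} ∩ {b0,b1,b9} = {b0}; idom=b0
  b2: preds {b1,b4}: {b0,b1} ∩ {b0,b1,b2,b3,b4} = {b0,b1}; idom=b1
  b5: preds {b1,b4}: {b0,b1} ∩ {b0,b1,b2,b3,b4} = {b0,b1}; idom=b1
  b7: preds {b3,b5}: {b0,b1,b2,b3} ∩ {b0,b1,b5} = {b0,b1}; idom=b1
  b9: preds {b7,b8}: {b0,b1,b7} ∩ {b0,b1,b2,b3,b4,b6,b8} = {b0,b1}; idom=b1

DF walk-up:
  join b1 pred b0: · stop@b0
  join b1 pred b9: b9→b1 stop@b0
  join b2 pred b1: · stop@b1
  join b2 pred b4: b4→b3→b2 stop@b1
  join b5 pred b1: · stop@b1
  join b5 pred b4: b4→b3→b2 stop@b1
  join b7 pred b3: b3→b2 stop@b1
  join b7 pred b5: b5 stop@b1
  join b9 pred b7: b7 stop@b1
  join b9 pred b8: b8→b6→b4→b3→b2 stop@b1
  b0 → ∅
  b1 → {b1}
  b2 → {b2,b5,b7,b9}
  b3 → {b2,b5,b7,b9}
  b4 → {b2,b5,b9}
  b5 → {b7}
  b6 → {b9}
  b7 → {b9}
  b8 → {b9}
  b9 → {b1}

DF(b5) = ["b7"]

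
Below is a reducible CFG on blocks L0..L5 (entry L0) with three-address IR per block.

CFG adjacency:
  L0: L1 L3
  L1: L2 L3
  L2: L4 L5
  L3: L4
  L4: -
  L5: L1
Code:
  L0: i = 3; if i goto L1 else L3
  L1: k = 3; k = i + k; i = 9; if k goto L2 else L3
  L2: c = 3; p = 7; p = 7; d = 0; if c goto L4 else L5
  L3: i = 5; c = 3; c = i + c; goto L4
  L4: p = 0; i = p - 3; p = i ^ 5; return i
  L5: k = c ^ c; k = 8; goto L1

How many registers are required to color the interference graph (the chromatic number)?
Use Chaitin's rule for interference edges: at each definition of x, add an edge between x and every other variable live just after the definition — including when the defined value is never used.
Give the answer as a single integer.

Answer: 3

Analysis:
def/use:
  L0 def {i} use ∅
  L1 def {i,k} use {i}
  L2 def {c,d,p} use ∅
  L3 def {c,i} use ∅
  L4 def {i,p} use ∅
  L5 def {k} use {c}

Live sets:
  L0: in=∅ out={i}
  L1: in={i} out={i}
  L2: in={i} out={c,i}
  L3: in=∅ out=∅
  L4: in=∅ out=∅
  L5: in={c,i} out={i}

Conflict graph:
  c: {d,i,p}
  d: {c,i}
  i: {c,d,k,p}
  k: {i}
  p: {c,i}

Registers:
  {c,d,i} pairwise interfere (3-clique) ⇒ χ ≥ 3
  assign c→R1 d→R2 i→R0 k→R1 p→R2 — no edge inside a register ⇒ χ ≤ 3
  χ = 3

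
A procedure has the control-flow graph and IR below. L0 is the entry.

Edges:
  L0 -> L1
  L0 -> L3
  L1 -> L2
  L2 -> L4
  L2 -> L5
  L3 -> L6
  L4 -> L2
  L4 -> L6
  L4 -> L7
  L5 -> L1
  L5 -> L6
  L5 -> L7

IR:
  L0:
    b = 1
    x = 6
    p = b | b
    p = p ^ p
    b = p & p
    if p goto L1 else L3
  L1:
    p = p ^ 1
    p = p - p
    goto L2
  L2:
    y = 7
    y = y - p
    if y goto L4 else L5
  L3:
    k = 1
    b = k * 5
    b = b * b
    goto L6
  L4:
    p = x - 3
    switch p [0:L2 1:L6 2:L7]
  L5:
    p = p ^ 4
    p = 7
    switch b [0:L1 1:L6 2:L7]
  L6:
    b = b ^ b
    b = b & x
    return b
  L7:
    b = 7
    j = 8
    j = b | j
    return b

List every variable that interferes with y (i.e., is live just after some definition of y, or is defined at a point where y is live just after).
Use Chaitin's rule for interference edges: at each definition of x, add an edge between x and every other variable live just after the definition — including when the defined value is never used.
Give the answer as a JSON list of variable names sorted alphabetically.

Answer: ["b", "p", "x"]

Working:
Per-block:
  L0: def={b,p,x} ue=∅
  L1: def={p} ue={p}
  L2: def={y} ue={p}
  L3: def={b,k} ue=∅
  L4: def={p} ue={x}
  L5: def={p} ue={b,p}
  L6: def={b} ue={b,x}
  L7: def={b,j} ue=∅

Liveness:
  L0 li=∅ lo={b,p,x}
  L1 li={b,p,x} lo={b,p,x}
  L2 li={b,p,x} lo={b,p,x}
  L3 li={x} lo={b,x}
  L4 li={b,x} lo={b,p,x}
  L5 li={b,p,x} lo={b,p,x}
  L6 li={b,x} lo=∅
  L7 li=∅ lo=∅

Interfere edges:
  b — {j,p,x,y}
  j — {b}
  k — {x}
  p — {b,x,y}
  x — {b,k,p,y}
  y — {b,p,x}

N(y) = ["b", "p", "x"]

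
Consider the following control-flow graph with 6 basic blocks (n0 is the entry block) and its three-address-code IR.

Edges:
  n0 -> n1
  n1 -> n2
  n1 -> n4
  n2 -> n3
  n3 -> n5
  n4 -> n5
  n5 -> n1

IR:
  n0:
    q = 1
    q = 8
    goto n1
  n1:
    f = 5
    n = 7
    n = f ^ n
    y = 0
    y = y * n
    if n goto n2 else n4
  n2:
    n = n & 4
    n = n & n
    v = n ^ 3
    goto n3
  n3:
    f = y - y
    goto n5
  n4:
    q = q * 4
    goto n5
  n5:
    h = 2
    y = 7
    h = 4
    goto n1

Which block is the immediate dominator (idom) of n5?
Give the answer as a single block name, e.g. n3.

Answer: n1

Derivation:
idom tree: n1←n0 n2←n1 n3←n2 n4←n1 n5←n1
Dom∩ at merges:
  n1: preds {n0,n5}: {n0} ∩ {n0,n1,n5} = {n0}; idom=n0
  n5: preds {n3,n4}: {n0,n1,n2,n3} ∩ {n0,n1,n4} = {n0,n1}; idom=n1

idom(n5) = n1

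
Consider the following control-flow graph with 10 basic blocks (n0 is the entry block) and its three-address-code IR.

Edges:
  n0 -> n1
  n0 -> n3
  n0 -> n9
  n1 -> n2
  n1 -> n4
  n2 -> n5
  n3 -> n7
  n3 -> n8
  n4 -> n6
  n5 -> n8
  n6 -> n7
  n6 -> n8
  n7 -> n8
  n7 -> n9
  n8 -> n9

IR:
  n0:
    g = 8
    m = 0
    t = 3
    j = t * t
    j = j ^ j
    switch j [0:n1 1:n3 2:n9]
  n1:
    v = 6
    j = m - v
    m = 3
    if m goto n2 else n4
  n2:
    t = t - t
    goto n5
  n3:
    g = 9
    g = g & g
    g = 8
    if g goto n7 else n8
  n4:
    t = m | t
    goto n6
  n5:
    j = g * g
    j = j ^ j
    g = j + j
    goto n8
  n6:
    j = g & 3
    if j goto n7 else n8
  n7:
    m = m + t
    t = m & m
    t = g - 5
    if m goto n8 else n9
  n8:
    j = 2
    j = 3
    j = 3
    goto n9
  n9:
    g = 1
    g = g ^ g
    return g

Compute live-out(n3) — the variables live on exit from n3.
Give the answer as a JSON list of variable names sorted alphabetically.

Answer: ["g", "m", "t"]

Derivation:
Per-block:
  n0: {g,j,m,t} / ∅
  n1: {j,m,v} / {m}
  n2: {t} / {t}
  n3: {g} / ∅
  n4: {t} / {m,t}
  n5: {g,j} / {g}
  n6: {j} / {g}
  n7: {m,t} / {g,m,t}
  n8: {j} / ∅
  n9: {g} / ∅

Live sets:
  live n0: ∅→{g,m,t}
  live n1: {g,m,t}→{g,m,t}
  live n2: {g,t}→{g}
  live n3: {m,t}→{g,m,t}
  live n4: {g,m,t}→{g,m,t}
  live n5: {g}→∅
  live n6: {g,m,t}→{g,m,t}
  live n7: {g,m,t}→∅
  live n8: ∅→∅
  live n9: ∅→∅

live-out(n3) = ["g", "m", "t"]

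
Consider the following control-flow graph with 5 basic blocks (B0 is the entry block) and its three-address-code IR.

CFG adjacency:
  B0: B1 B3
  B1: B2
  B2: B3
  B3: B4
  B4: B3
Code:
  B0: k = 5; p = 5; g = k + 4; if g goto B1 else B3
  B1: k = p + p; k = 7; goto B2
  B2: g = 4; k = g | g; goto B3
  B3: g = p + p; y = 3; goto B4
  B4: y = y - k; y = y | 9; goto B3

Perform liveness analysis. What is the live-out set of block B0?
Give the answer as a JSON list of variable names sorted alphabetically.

def/use:
  B0: {g,k,p} / ∅
  B1: {k} / {p}
  B2: {g,k} / ∅
  B3: {g,y} / {p}
  B4: {y} / {k,y}

Backward fixpoint:
  live B0: ∅→{k,p}
  live B1: {p}→{p}
  live B2: {p}→{k,p}
  live B3: {k,p}→{k,p,y}
  live B4: {k,p,y}→{k,p}

live-out(B0) = ["k", "p"]

Answer: ["k", "p"]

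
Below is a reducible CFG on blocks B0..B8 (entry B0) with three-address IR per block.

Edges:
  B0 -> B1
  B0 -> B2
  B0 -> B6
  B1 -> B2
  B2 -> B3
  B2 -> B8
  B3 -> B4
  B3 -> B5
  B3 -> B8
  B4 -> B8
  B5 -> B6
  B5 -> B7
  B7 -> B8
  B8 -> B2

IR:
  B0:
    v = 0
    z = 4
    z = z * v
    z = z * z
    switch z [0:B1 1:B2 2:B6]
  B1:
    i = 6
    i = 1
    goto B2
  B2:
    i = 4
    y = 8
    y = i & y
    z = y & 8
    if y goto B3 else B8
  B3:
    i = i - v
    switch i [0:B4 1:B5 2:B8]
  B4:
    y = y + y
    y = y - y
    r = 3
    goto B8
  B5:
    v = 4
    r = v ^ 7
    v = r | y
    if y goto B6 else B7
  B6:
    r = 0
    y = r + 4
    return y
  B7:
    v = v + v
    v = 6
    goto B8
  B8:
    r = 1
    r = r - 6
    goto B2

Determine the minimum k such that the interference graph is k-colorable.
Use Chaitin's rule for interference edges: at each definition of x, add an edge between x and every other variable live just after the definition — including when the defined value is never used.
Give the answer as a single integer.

Answer: 4

Derivation:
def/use:
  B0: {v,z} / ∅
  B1: {i} / ∅
  B2: {i,y,z} / ∅
  B3: {i} / {i,v}
  B4: {r,y} / {y}
  B5: {r,v} / {y}
  B6: {r,y} / ∅
  B7: {v} / {v}
  B8: {r} / ∅

Liveness:
  B0: in=∅ out={v}
  B1: in={v} out={v}
  B2: in={v} out={i,v,y}
  B3: in={i,v,y} out={v,y}
  B4: in={v,y} out={v}
  B5: in={y} out={v}
  B6: in=∅ out=∅
  B7: in={v} out={v}
  B8: in={v} out={v}

Conflict graph:
  i: {v,y,z}
  r: {v,y}
  v: {i,r,y,z}
  y: {i,r,v,z}
  z: {i,v,y}

Colouring:
  {i,v,y,z} pairwise interfere (4-clique) ⇒ χ ≥ 4
  4-colouring: c0={v}  c1={y}  c2={i,r}  c3={z}
  χ = 4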